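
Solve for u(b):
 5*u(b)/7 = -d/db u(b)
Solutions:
 u(b) = C1*exp(-5*b/7)


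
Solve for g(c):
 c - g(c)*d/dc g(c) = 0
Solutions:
 g(c) = -sqrt(C1 + c^2)
 g(c) = sqrt(C1 + c^2)


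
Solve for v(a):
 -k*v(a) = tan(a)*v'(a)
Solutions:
 v(a) = C1*exp(-k*log(sin(a)))


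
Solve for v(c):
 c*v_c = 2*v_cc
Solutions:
 v(c) = C1 + C2*erfi(c/2)


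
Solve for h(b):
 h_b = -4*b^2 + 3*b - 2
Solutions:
 h(b) = C1 - 4*b^3/3 + 3*b^2/2 - 2*b


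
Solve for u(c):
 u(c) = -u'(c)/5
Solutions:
 u(c) = C1*exp(-5*c)


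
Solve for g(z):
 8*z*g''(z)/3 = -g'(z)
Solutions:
 g(z) = C1 + C2*z^(5/8)


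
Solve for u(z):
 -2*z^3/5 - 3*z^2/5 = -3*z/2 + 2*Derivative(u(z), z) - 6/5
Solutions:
 u(z) = C1 - z^4/20 - z^3/10 + 3*z^2/8 + 3*z/5


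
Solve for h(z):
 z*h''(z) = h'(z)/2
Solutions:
 h(z) = C1 + C2*z^(3/2)


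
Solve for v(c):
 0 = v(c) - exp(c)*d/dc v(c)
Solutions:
 v(c) = C1*exp(-exp(-c))


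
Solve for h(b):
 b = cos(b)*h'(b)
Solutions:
 h(b) = C1 + Integral(b/cos(b), b)


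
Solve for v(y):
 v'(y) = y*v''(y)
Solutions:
 v(y) = C1 + C2*y^2


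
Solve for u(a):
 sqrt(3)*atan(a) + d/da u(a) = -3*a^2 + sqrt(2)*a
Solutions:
 u(a) = C1 - a^3 + sqrt(2)*a^2/2 - sqrt(3)*(a*atan(a) - log(a^2 + 1)/2)


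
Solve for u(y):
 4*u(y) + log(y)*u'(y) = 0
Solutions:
 u(y) = C1*exp(-4*li(y))


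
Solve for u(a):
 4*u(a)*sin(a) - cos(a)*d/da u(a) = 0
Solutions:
 u(a) = C1/cos(a)^4


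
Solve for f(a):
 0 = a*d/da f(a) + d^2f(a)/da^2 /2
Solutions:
 f(a) = C1 + C2*erf(a)


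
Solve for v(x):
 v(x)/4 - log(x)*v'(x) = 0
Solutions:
 v(x) = C1*exp(li(x)/4)


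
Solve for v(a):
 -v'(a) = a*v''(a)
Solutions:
 v(a) = C1 + C2*log(a)


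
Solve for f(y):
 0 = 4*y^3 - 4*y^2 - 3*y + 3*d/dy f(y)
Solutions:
 f(y) = C1 - y^4/3 + 4*y^3/9 + y^2/2


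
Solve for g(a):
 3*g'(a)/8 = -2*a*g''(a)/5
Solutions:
 g(a) = C1 + C2*a^(1/16)


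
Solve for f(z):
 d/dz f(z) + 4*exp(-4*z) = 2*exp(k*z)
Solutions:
 f(z) = C1 + exp(-4*z) + 2*exp(k*z)/k


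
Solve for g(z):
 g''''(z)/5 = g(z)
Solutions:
 g(z) = C1*exp(-5^(1/4)*z) + C2*exp(5^(1/4)*z) + C3*sin(5^(1/4)*z) + C4*cos(5^(1/4)*z)


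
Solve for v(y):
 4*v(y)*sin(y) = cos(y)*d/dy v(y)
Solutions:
 v(y) = C1/cos(y)^4


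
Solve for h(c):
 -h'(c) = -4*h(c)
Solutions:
 h(c) = C1*exp(4*c)


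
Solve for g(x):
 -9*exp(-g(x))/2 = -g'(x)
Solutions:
 g(x) = log(C1 + 9*x/2)


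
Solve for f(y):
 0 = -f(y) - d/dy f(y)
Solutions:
 f(y) = C1*exp(-y)


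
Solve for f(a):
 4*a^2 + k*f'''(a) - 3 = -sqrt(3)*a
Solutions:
 f(a) = C1 + C2*a + C3*a^2 - a^5/(15*k) - sqrt(3)*a^4/(24*k) + a^3/(2*k)


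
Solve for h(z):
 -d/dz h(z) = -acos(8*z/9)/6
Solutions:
 h(z) = C1 + z*acos(8*z/9)/6 - sqrt(81 - 64*z^2)/48


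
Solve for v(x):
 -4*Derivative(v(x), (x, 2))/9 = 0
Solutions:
 v(x) = C1 + C2*x


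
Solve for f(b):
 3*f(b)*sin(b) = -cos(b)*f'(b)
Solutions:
 f(b) = C1*cos(b)^3


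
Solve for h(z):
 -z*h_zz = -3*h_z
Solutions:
 h(z) = C1 + C2*z^4


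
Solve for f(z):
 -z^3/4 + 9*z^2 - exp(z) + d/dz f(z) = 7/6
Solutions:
 f(z) = C1 + z^4/16 - 3*z^3 + 7*z/6 + exp(z)


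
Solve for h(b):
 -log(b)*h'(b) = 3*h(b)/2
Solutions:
 h(b) = C1*exp(-3*li(b)/2)


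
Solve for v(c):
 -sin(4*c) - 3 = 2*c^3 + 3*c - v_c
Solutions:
 v(c) = C1 + c^4/2 + 3*c^2/2 + 3*c - cos(4*c)/4


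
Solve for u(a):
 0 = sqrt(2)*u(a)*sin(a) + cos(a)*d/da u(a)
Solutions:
 u(a) = C1*cos(a)^(sqrt(2))


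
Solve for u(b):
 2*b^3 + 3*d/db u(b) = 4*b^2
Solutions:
 u(b) = C1 - b^4/6 + 4*b^3/9


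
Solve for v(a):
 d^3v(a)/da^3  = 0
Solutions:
 v(a) = C1 + C2*a + C3*a^2


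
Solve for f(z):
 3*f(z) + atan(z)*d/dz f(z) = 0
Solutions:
 f(z) = C1*exp(-3*Integral(1/atan(z), z))


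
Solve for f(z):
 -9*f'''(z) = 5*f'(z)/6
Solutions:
 f(z) = C1 + C2*sin(sqrt(30)*z/18) + C3*cos(sqrt(30)*z/18)


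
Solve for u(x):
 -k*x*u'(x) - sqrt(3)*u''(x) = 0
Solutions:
 u(x) = Piecewise((-sqrt(2)*3^(1/4)*sqrt(pi)*C1*erf(sqrt(2)*3^(3/4)*sqrt(k)*x/6)/(2*sqrt(k)) - C2, (k > 0) | (k < 0)), (-C1*x - C2, True))


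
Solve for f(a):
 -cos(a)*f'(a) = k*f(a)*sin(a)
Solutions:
 f(a) = C1*exp(k*log(cos(a)))


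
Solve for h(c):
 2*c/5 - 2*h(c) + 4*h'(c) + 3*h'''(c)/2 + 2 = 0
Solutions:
 h(c) = C1*exp(2^(1/3)*c*(-(9 + sqrt(209))^(1/3) + 4*2^(1/3)/(9 + sqrt(209))^(1/3))/6)*sin(2^(1/3)*sqrt(3)*c*(4*2^(1/3)/(9 + sqrt(209))^(1/3) + (9 + sqrt(209))^(1/3))/6) + C2*exp(2^(1/3)*c*(-(9 + sqrt(209))^(1/3) + 4*2^(1/3)/(9 + sqrt(209))^(1/3))/6)*cos(2^(1/3)*sqrt(3)*c*(4*2^(1/3)/(9 + sqrt(209))^(1/3) + (9 + sqrt(209))^(1/3))/6) + C3*exp(-2^(1/3)*c*(-(9 + sqrt(209))^(1/3) + 4*2^(1/3)/(9 + sqrt(209))^(1/3))/3) + c/5 + 7/5


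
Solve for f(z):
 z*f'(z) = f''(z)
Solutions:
 f(z) = C1 + C2*erfi(sqrt(2)*z/2)


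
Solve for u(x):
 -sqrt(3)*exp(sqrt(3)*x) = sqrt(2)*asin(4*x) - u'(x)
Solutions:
 u(x) = C1 + sqrt(2)*(x*asin(4*x) + sqrt(1 - 16*x^2)/4) + exp(sqrt(3)*x)


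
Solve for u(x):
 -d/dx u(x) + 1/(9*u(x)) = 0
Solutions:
 u(x) = -sqrt(C1 + 2*x)/3
 u(x) = sqrt(C1 + 2*x)/3


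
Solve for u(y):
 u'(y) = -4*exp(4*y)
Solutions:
 u(y) = C1 - exp(4*y)


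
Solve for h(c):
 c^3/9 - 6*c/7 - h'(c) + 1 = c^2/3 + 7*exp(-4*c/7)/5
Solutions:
 h(c) = C1 + c^4/36 - c^3/9 - 3*c^2/7 + c + 49*exp(-4*c/7)/20


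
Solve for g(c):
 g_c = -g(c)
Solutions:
 g(c) = C1*exp(-c)


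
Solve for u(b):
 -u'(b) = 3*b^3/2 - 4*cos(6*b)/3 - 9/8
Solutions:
 u(b) = C1 - 3*b^4/8 + 9*b/8 + 2*sin(6*b)/9


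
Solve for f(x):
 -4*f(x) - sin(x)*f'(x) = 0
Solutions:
 f(x) = C1*(cos(x)^2 + 2*cos(x) + 1)/(cos(x)^2 - 2*cos(x) + 1)


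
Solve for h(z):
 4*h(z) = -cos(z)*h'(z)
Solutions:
 h(z) = C1*(sin(z)^2 - 2*sin(z) + 1)/(sin(z)^2 + 2*sin(z) + 1)


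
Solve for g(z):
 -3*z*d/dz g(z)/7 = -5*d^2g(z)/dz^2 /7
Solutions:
 g(z) = C1 + C2*erfi(sqrt(30)*z/10)


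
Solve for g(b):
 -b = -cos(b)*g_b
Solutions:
 g(b) = C1 + Integral(b/cos(b), b)


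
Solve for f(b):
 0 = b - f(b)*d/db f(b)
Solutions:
 f(b) = -sqrt(C1 + b^2)
 f(b) = sqrt(C1 + b^2)


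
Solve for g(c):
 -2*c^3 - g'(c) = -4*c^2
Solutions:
 g(c) = C1 - c^4/2 + 4*c^3/3


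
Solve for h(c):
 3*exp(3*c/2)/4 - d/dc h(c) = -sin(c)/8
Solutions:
 h(c) = C1 + exp(3*c/2)/2 - cos(c)/8


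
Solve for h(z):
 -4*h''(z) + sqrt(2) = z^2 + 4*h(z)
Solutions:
 h(z) = C1*sin(z) + C2*cos(z) - z^2/4 + sqrt(2)/4 + 1/2


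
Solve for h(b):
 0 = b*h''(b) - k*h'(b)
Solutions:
 h(b) = C1 + b^(re(k) + 1)*(C2*sin(log(b)*Abs(im(k))) + C3*cos(log(b)*im(k)))


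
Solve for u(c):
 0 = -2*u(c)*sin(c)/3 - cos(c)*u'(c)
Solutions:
 u(c) = C1*cos(c)^(2/3)


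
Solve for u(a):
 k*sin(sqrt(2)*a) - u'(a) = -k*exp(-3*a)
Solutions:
 u(a) = C1 - sqrt(2)*k*cos(sqrt(2)*a)/2 - k*exp(-3*a)/3


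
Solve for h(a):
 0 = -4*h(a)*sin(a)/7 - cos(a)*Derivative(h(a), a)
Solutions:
 h(a) = C1*cos(a)^(4/7)


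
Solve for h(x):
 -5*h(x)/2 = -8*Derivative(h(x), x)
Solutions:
 h(x) = C1*exp(5*x/16)


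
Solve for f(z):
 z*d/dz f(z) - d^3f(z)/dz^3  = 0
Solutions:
 f(z) = C1 + Integral(C2*airyai(z) + C3*airybi(z), z)


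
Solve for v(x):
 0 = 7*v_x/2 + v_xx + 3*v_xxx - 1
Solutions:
 v(x) = C1 + 2*x/7 + (C2*sin(sqrt(41)*x/6) + C3*cos(sqrt(41)*x/6))*exp(-x/6)


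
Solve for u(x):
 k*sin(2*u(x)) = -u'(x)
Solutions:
 u(x) = pi - acos((-C1 - exp(4*k*x))/(C1 - exp(4*k*x)))/2
 u(x) = acos((-C1 - exp(4*k*x))/(C1 - exp(4*k*x)))/2


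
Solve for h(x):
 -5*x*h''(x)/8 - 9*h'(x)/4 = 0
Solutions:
 h(x) = C1 + C2/x^(13/5)


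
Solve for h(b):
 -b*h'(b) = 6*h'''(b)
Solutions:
 h(b) = C1 + Integral(C2*airyai(-6^(2/3)*b/6) + C3*airybi(-6^(2/3)*b/6), b)


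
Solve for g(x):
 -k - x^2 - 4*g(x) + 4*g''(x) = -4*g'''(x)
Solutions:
 g(x) = C1*exp(-x*(2*2^(1/3)/(3*sqrt(69) + 25)^(1/3) + 4 + 2^(2/3)*(3*sqrt(69) + 25)^(1/3))/12)*sin(2^(1/3)*sqrt(3)*x*(-2^(1/3)*(3*sqrt(69) + 25)^(1/3) + 2/(3*sqrt(69) + 25)^(1/3))/12) + C2*exp(-x*(2*2^(1/3)/(3*sqrt(69) + 25)^(1/3) + 4 + 2^(2/3)*(3*sqrt(69) + 25)^(1/3))/12)*cos(2^(1/3)*sqrt(3)*x*(-2^(1/3)*(3*sqrt(69) + 25)^(1/3) + 2/(3*sqrt(69) + 25)^(1/3))/12) + C3*exp(x*(-2 + 2*2^(1/3)/(3*sqrt(69) + 25)^(1/3) + 2^(2/3)*(3*sqrt(69) + 25)^(1/3))/6) - k/4 - x^2/4 - 1/2


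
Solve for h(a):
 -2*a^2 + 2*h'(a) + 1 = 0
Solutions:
 h(a) = C1 + a^3/3 - a/2


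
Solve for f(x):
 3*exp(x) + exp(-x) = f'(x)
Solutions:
 f(x) = C1 + 3*exp(x) - exp(-x)


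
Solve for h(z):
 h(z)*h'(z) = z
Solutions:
 h(z) = -sqrt(C1 + z^2)
 h(z) = sqrt(C1 + z^2)


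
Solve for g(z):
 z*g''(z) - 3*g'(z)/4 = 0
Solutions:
 g(z) = C1 + C2*z^(7/4)


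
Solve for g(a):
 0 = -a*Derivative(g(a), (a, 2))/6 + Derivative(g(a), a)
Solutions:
 g(a) = C1 + C2*a^7


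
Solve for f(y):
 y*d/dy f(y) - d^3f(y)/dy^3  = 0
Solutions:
 f(y) = C1 + Integral(C2*airyai(y) + C3*airybi(y), y)


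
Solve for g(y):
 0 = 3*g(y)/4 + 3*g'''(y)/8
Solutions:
 g(y) = C3*exp(-2^(1/3)*y) + (C1*sin(2^(1/3)*sqrt(3)*y/2) + C2*cos(2^(1/3)*sqrt(3)*y/2))*exp(2^(1/3)*y/2)


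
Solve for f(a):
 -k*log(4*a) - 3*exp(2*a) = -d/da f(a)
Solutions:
 f(a) = C1 + a*k*log(a) + a*k*(-1 + 2*log(2)) + 3*exp(2*a)/2


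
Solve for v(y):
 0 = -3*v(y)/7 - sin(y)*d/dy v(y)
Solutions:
 v(y) = C1*(cos(y) + 1)^(3/14)/(cos(y) - 1)^(3/14)


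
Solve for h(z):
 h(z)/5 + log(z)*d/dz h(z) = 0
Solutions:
 h(z) = C1*exp(-li(z)/5)


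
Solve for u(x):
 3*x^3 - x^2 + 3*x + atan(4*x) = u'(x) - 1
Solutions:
 u(x) = C1 + 3*x^4/4 - x^3/3 + 3*x^2/2 + x*atan(4*x) + x - log(16*x^2 + 1)/8


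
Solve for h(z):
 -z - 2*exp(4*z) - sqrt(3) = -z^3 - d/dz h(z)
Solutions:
 h(z) = C1 - z^4/4 + z^2/2 + sqrt(3)*z + exp(4*z)/2


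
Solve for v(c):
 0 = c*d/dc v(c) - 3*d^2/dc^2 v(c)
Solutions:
 v(c) = C1 + C2*erfi(sqrt(6)*c/6)


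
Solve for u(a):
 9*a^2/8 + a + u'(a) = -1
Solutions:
 u(a) = C1 - 3*a^3/8 - a^2/2 - a


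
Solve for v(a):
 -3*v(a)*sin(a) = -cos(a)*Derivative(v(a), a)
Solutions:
 v(a) = C1/cos(a)^3


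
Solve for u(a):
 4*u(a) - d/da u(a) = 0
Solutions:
 u(a) = C1*exp(4*a)


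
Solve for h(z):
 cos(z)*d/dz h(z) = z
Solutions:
 h(z) = C1 + Integral(z/cos(z), z)


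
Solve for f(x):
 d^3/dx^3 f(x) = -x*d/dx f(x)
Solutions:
 f(x) = C1 + Integral(C2*airyai(-x) + C3*airybi(-x), x)


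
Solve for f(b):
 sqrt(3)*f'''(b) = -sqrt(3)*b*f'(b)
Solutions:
 f(b) = C1 + Integral(C2*airyai(-b) + C3*airybi(-b), b)


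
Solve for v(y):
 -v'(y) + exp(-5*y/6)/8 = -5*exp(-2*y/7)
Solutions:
 v(y) = C1 - 3*exp(-5*y/6)/20 - 35*exp(-2*y/7)/2


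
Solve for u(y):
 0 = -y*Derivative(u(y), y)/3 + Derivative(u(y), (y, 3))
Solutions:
 u(y) = C1 + Integral(C2*airyai(3^(2/3)*y/3) + C3*airybi(3^(2/3)*y/3), y)


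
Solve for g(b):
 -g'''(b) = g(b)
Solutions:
 g(b) = C3*exp(-b) + (C1*sin(sqrt(3)*b/2) + C2*cos(sqrt(3)*b/2))*exp(b/2)


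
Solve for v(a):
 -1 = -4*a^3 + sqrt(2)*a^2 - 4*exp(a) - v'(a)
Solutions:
 v(a) = C1 - a^4 + sqrt(2)*a^3/3 + a - 4*exp(a)


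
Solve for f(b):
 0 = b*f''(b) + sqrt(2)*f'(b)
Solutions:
 f(b) = C1 + C2*b^(1 - sqrt(2))


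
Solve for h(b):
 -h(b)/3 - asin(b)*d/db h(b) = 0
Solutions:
 h(b) = C1*exp(-Integral(1/asin(b), b)/3)


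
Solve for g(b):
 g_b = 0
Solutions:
 g(b) = C1


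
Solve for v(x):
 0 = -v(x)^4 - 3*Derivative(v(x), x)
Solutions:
 v(x) = (-1 - sqrt(3)*I)*(1/(C1 + x))^(1/3)/2
 v(x) = (-1 + sqrt(3)*I)*(1/(C1 + x))^(1/3)/2
 v(x) = (1/(C1 + x))^(1/3)


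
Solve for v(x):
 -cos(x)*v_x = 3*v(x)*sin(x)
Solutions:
 v(x) = C1*cos(x)^3


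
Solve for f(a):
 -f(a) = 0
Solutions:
 f(a) = 0


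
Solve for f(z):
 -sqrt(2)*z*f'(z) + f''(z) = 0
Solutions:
 f(z) = C1 + C2*erfi(2^(3/4)*z/2)


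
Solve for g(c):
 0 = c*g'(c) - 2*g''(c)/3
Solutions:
 g(c) = C1 + C2*erfi(sqrt(3)*c/2)


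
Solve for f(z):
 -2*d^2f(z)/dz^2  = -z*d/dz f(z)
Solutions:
 f(z) = C1 + C2*erfi(z/2)


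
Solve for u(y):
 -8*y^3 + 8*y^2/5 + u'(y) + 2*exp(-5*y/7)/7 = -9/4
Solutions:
 u(y) = C1 + 2*y^4 - 8*y^3/15 - 9*y/4 + 2*exp(-5*y/7)/5


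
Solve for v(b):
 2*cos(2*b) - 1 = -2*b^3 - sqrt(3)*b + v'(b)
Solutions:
 v(b) = C1 + b^4/2 + sqrt(3)*b^2/2 - b + sin(2*b)


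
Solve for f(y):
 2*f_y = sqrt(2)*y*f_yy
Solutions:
 f(y) = C1 + C2*y^(1 + sqrt(2))


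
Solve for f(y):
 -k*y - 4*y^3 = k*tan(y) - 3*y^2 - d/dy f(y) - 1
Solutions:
 f(y) = C1 + k*y^2/2 - k*log(cos(y)) + y^4 - y^3 - y


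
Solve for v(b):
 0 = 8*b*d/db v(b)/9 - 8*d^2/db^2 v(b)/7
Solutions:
 v(b) = C1 + C2*erfi(sqrt(14)*b/6)


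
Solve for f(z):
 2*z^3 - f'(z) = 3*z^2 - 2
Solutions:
 f(z) = C1 + z^4/2 - z^3 + 2*z


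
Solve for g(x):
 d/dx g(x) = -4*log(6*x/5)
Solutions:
 g(x) = C1 - 4*x*log(x) + x*log(625/1296) + 4*x


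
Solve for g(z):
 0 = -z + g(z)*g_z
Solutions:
 g(z) = -sqrt(C1 + z^2)
 g(z) = sqrt(C1 + z^2)


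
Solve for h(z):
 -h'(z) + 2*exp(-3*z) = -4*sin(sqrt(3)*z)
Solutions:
 h(z) = C1 - 4*sqrt(3)*cos(sqrt(3)*z)/3 - 2*exp(-3*z)/3


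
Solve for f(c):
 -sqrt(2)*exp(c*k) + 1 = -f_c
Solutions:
 f(c) = C1 - c + sqrt(2)*exp(c*k)/k


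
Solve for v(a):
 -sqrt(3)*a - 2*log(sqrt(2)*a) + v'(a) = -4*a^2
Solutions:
 v(a) = C1 - 4*a^3/3 + sqrt(3)*a^2/2 + 2*a*log(a) - 2*a + a*log(2)


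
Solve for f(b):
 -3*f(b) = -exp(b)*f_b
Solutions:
 f(b) = C1*exp(-3*exp(-b))


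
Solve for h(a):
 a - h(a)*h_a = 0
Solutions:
 h(a) = -sqrt(C1 + a^2)
 h(a) = sqrt(C1 + a^2)


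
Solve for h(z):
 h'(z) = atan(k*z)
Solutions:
 h(z) = C1 + Piecewise((z*atan(k*z) - log(k^2*z^2 + 1)/(2*k), Ne(k, 0)), (0, True))


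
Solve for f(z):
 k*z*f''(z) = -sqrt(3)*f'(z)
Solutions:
 f(z) = C1 + z^(((re(k) - sqrt(3))*re(k) + im(k)^2)/(re(k)^2 + im(k)^2))*(C2*sin(sqrt(3)*log(z)*Abs(im(k))/(re(k)^2 + im(k)^2)) + C3*cos(sqrt(3)*log(z)*im(k)/(re(k)^2 + im(k)^2)))


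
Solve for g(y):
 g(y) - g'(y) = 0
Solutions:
 g(y) = C1*exp(y)


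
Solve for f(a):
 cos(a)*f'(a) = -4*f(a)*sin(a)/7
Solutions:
 f(a) = C1*cos(a)^(4/7)


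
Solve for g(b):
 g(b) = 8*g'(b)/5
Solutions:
 g(b) = C1*exp(5*b/8)


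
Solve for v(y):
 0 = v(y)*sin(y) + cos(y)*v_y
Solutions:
 v(y) = C1*cos(y)


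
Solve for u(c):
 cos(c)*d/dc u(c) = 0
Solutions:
 u(c) = C1


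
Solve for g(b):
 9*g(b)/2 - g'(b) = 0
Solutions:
 g(b) = C1*exp(9*b/2)


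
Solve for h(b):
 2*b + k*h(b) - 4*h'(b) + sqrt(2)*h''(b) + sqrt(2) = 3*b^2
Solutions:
 h(b) = C1*exp(sqrt(2)*b*(1 - sqrt(-sqrt(2)*k + 4)/2)) + C2*exp(sqrt(2)*b*(sqrt(-sqrt(2)*k + 4)/2 + 1)) + 3*b^2/k - 2*b/k + 24*b/k^2 - sqrt(2)/k - 6*sqrt(2)/k^2 - 8/k^2 + 96/k^3


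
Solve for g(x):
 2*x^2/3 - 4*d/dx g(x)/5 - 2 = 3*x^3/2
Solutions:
 g(x) = C1 - 15*x^4/32 + 5*x^3/18 - 5*x/2


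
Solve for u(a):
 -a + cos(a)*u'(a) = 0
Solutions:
 u(a) = C1 + Integral(a/cos(a), a)


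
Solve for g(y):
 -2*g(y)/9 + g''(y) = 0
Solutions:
 g(y) = C1*exp(-sqrt(2)*y/3) + C2*exp(sqrt(2)*y/3)


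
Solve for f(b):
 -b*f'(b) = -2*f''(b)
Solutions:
 f(b) = C1 + C2*erfi(b/2)


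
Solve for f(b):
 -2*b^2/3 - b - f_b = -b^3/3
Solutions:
 f(b) = C1 + b^4/12 - 2*b^3/9 - b^2/2


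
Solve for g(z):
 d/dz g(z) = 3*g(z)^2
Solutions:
 g(z) = -1/(C1 + 3*z)


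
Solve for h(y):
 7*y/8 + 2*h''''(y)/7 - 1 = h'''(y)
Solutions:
 h(y) = C1 + C2*y + C3*y^2 + C4*exp(7*y/2) + 7*y^4/192 - y^3/8


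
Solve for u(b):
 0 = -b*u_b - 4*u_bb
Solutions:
 u(b) = C1 + C2*erf(sqrt(2)*b/4)


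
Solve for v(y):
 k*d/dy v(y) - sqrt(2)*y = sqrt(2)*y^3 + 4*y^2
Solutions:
 v(y) = C1 + sqrt(2)*y^4/(4*k) + 4*y^3/(3*k) + sqrt(2)*y^2/(2*k)


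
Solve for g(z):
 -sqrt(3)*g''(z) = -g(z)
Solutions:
 g(z) = C1*exp(-3^(3/4)*z/3) + C2*exp(3^(3/4)*z/3)


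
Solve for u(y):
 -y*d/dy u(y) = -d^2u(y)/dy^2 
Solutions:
 u(y) = C1 + C2*erfi(sqrt(2)*y/2)


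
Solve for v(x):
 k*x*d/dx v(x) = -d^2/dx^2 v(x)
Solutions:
 v(x) = Piecewise((-sqrt(2)*sqrt(pi)*C1*erf(sqrt(2)*sqrt(k)*x/2)/(2*sqrt(k)) - C2, (k > 0) | (k < 0)), (-C1*x - C2, True))


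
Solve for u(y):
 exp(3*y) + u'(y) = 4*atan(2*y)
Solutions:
 u(y) = C1 + 4*y*atan(2*y) - exp(3*y)/3 - log(4*y^2 + 1)


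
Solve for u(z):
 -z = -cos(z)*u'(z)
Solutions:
 u(z) = C1 + Integral(z/cos(z), z)


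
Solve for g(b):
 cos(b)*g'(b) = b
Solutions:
 g(b) = C1 + Integral(b/cos(b), b)


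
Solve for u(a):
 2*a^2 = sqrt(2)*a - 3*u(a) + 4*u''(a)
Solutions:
 u(a) = C1*exp(-sqrt(3)*a/2) + C2*exp(sqrt(3)*a/2) - 2*a^2/3 + sqrt(2)*a/3 - 16/9


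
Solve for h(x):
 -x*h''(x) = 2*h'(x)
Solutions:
 h(x) = C1 + C2/x


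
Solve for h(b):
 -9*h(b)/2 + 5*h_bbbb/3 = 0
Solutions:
 h(b) = C1*exp(-30^(3/4)*b/10) + C2*exp(30^(3/4)*b/10) + C3*sin(30^(3/4)*b/10) + C4*cos(30^(3/4)*b/10)


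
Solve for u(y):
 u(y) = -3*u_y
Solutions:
 u(y) = C1*exp(-y/3)


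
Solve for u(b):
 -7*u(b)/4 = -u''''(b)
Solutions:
 u(b) = C1*exp(-sqrt(2)*7^(1/4)*b/2) + C2*exp(sqrt(2)*7^(1/4)*b/2) + C3*sin(sqrt(2)*7^(1/4)*b/2) + C4*cos(sqrt(2)*7^(1/4)*b/2)


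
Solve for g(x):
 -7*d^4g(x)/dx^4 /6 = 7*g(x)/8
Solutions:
 g(x) = (C1*sin(3^(1/4)*x/2) + C2*cos(3^(1/4)*x/2))*exp(-3^(1/4)*x/2) + (C3*sin(3^(1/4)*x/2) + C4*cos(3^(1/4)*x/2))*exp(3^(1/4)*x/2)


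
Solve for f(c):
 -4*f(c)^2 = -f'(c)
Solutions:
 f(c) = -1/(C1 + 4*c)


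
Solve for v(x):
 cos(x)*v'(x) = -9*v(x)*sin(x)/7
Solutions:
 v(x) = C1*cos(x)^(9/7)


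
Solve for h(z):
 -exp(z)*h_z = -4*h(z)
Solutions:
 h(z) = C1*exp(-4*exp(-z))


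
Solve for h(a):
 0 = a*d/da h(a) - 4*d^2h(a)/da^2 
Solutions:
 h(a) = C1 + C2*erfi(sqrt(2)*a/4)


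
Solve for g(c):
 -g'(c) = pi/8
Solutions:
 g(c) = C1 - pi*c/8


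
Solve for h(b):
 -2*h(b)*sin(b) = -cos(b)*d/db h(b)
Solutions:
 h(b) = C1/cos(b)^2


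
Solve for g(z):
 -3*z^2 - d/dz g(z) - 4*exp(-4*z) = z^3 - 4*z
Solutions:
 g(z) = C1 - z^4/4 - z^3 + 2*z^2 + exp(-4*z)


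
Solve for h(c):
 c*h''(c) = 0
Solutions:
 h(c) = C1 + C2*c


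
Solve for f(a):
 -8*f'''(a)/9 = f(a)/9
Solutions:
 f(a) = C3*exp(-a/2) + (C1*sin(sqrt(3)*a/4) + C2*cos(sqrt(3)*a/4))*exp(a/4)


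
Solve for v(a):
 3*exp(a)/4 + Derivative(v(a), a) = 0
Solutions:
 v(a) = C1 - 3*exp(a)/4


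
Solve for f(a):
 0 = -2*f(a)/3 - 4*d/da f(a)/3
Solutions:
 f(a) = C1*exp(-a/2)


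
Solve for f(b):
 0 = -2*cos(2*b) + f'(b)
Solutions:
 f(b) = C1 + sin(2*b)


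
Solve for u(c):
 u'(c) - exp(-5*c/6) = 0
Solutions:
 u(c) = C1 - 6*exp(-5*c/6)/5


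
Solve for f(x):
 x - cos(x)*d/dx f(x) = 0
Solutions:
 f(x) = C1 + Integral(x/cos(x), x)


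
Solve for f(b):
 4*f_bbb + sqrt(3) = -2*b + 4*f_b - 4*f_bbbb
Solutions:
 f(b) = C1 + C2*exp(-b*(2*2^(1/3)/(3*sqrt(69) + 25)^(1/3) + 4 + 2^(2/3)*(3*sqrt(69) + 25)^(1/3))/12)*sin(2^(1/3)*sqrt(3)*b*(-2^(1/3)*(3*sqrt(69) + 25)^(1/3) + 2/(3*sqrt(69) + 25)^(1/3))/12) + C3*exp(-b*(2*2^(1/3)/(3*sqrt(69) + 25)^(1/3) + 4 + 2^(2/3)*(3*sqrt(69) + 25)^(1/3))/12)*cos(2^(1/3)*sqrt(3)*b*(-2^(1/3)*(3*sqrt(69) + 25)^(1/3) + 2/(3*sqrt(69) + 25)^(1/3))/12) + C4*exp(b*(-2 + 2*2^(1/3)/(3*sqrt(69) + 25)^(1/3) + 2^(2/3)*(3*sqrt(69) + 25)^(1/3))/6) + b^2/4 + sqrt(3)*b/4


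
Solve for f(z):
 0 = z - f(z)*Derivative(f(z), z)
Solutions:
 f(z) = -sqrt(C1 + z^2)
 f(z) = sqrt(C1 + z^2)


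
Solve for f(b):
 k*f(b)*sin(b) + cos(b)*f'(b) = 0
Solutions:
 f(b) = C1*exp(k*log(cos(b)))


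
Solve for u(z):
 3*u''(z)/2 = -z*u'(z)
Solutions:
 u(z) = C1 + C2*erf(sqrt(3)*z/3)


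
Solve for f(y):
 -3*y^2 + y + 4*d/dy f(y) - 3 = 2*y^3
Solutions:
 f(y) = C1 + y^4/8 + y^3/4 - y^2/8 + 3*y/4


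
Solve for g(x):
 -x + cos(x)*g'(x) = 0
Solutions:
 g(x) = C1 + Integral(x/cos(x), x)


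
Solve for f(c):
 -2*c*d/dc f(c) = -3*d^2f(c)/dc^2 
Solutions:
 f(c) = C1 + C2*erfi(sqrt(3)*c/3)


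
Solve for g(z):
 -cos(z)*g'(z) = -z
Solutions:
 g(z) = C1 + Integral(z/cos(z), z)


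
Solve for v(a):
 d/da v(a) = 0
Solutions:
 v(a) = C1


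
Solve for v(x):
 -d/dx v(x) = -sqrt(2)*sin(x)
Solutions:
 v(x) = C1 - sqrt(2)*cos(x)


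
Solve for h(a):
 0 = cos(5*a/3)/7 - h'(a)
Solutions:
 h(a) = C1 + 3*sin(5*a/3)/35


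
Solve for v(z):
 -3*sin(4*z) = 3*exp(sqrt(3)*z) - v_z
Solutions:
 v(z) = C1 + sqrt(3)*exp(sqrt(3)*z) - 3*cos(4*z)/4


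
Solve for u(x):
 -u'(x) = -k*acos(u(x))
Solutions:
 Integral(1/acos(_y), (_y, u(x))) = C1 + k*x


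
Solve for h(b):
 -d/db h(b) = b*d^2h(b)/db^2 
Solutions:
 h(b) = C1 + C2*log(b)


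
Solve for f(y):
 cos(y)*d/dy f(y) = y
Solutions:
 f(y) = C1 + Integral(y/cos(y), y)


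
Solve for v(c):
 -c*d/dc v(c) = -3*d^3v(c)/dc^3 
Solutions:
 v(c) = C1 + Integral(C2*airyai(3^(2/3)*c/3) + C3*airybi(3^(2/3)*c/3), c)


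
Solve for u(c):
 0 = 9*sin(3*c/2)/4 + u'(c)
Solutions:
 u(c) = C1 + 3*cos(3*c/2)/2


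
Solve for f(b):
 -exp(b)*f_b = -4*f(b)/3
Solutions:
 f(b) = C1*exp(-4*exp(-b)/3)


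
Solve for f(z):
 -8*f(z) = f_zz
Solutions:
 f(z) = C1*sin(2*sqrt(2)*z) + C2*cos(2*sqrt(2)*z)


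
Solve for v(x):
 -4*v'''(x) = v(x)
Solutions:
 v(x) = C3*exp(-2^(1/3)*x/2) + (C1*sin(2^(1/3)*sqrt(3)*x/4) + C2*cos(2^(1/3)*sqrt(3)*x/4))*exp(2^(1/3)*x/4)


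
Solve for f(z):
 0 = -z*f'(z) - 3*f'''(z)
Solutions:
 f(z) = C1 + Integral(C2*airyai(-3^(2/3)*z/3) + C3*airybi(-3^(2/3)*z/3), z)


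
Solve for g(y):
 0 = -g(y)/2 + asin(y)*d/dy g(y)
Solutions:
 g(y) = C1*exp(Integral(1/asin(y), y)/2)


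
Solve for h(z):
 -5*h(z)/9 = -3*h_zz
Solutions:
 h(z) = C1*exp(-sqrt(15)*z/9) + C2*exp(sqrt(15)*z/9)


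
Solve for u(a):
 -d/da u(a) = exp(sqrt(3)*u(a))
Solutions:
 u(a) = sqrt(3)*(2*log(1/(C1 + a)) - log(3))/6


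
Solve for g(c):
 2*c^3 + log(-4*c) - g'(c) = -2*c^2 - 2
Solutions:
 g(c) = C1 + c^4/2 + 2*c^3/3 + c*log(-c) + c*(1 + 2*log(2))


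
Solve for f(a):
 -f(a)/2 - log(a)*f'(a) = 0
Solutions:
 f(a) = C1*exp(-li(a)/2)


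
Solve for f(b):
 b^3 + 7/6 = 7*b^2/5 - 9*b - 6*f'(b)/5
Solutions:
 f(b) = C1 - 5*b^4/24 + 7*b^3/18 - 15*b^2/4 - 35*b/36


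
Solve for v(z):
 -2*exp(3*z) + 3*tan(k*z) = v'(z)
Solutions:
 v(z) = C1 + 3*Piecewise((-log(cos(k*z))/k, Ne(k, 0)), (0, True)) - 2*exp(3*z)/3


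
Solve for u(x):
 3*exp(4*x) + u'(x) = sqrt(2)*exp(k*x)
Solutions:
 u(x) = C1 - 3*exp(4*x)/4 + sqrt(2)*exp(k*x)/k


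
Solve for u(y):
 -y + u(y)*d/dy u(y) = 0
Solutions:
 u(y) = -sqrt(C1 + y^2)
 u(y) = sqrt(C1 + y^2)


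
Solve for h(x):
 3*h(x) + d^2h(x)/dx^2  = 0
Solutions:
 h(x) = C1*sin(sqrt(3)*x) + C2*cos(sqrt(3)*x)


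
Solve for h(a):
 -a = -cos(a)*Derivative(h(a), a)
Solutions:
 h(a) = C1 + Integral(a/cos(a), a)


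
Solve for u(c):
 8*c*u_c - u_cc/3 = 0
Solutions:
 u(c) = C1 + C2*erfi(2*sqrt(3)*c)


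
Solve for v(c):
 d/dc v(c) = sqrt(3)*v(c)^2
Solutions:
 v(c) = -1/(C1 + sqrt(3)*c)


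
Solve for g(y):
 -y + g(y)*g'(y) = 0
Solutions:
 g(y) = -sqrt(C1 + y^2)
 g(y) = sqrt(C1 + y^2)


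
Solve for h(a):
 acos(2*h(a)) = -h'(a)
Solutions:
 Integral(1/acos(2*_y), (_y, h(a))) = C1 - a


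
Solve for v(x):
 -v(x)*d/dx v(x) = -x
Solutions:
 v(x) = -sqrt(C1 + x^2)
 v(x) = sqrt(C1 + x^2)


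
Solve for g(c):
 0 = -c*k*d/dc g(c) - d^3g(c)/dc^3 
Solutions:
 g(c) = C1 + Integral(C2*airyai(c*(-k)^(1/3)) + C3*airybi(c*(-k)^(1/3)), c)


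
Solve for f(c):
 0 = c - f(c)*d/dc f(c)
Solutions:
 f(c) = -sqrt(C1 + c^2)
 f(c) = sqrt(C1 + c^2)


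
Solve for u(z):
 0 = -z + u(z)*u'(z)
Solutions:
 u(z) = -sqrt(C1 + z^2)
 u(z) = sqrt(C1 + z^2)


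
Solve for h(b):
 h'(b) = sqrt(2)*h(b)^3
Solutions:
 h(b) = -sqrt(2)*sqrt(-1/(C1 + sqrt(2)*b))/2
 h(b) = sqrt(2)*sqrt(-1/(C1 + sqrt(2)*b))/2


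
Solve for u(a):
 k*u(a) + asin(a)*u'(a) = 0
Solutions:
 u(a) = C1*exp(-k*Integral(1/asin(a), a))


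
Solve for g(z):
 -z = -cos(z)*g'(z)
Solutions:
 g(z) = C1 + Integral(z/cos(z), z)


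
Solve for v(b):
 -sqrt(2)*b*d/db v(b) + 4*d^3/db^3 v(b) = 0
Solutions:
 v(b) = C1 + Integral(C2*airyai(sqrt(2)*b/2) + C3*airybi(sqrt(2)*b/2), b)


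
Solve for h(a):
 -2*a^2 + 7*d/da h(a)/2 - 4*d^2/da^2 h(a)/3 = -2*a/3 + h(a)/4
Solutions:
 h(a) = C1*exp(a*(21 - sqrt(393))/16) + C2*exp(a*(sqrt(393) + 21)/16) - 8*a^2 - 664*a/3 - 9040/3


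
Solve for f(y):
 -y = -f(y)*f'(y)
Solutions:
 f(y) = -sqrt(C1 + y^2)
 f(y) = sqrt(C1 + y^2)


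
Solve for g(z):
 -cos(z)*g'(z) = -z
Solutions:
 g(z) = C1 + Integral(z/cos(z), z)


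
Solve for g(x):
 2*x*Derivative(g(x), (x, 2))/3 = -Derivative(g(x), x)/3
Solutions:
 g(x) = C1 + C2*sqrt(x)


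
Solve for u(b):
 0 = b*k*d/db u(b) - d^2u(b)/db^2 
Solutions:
 u(b) = Piecewise((-sqrt(2)*sqrt(pi)*C1*erf(sqrt(2)*b*sqrt(-k)/2)/(2*sqrt(-k)) - C2, (k > 0) | (k < 0)), (-C1*b - C2, True))


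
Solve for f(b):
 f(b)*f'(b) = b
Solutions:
 f(b) = -sqrt(C1 + b^2)
 f(b) = sqrt(C1 + b^2)


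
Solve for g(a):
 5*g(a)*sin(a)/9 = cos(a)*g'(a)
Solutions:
 g(a) = C1/cos(a)^(5/9)


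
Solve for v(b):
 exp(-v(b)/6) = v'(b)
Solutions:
 v(b) = 6*log(C1 + b/6)


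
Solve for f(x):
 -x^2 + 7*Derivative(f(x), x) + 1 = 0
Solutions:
 f(x) = C1 + x^3/21 - x/7


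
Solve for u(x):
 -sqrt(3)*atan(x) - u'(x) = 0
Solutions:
 u(x) = C1 - sqrt(3)*(x*atan(x) - log(x^2 + 1)/2)


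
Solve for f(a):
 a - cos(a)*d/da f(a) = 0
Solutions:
 f(a) = C1 + Integral(a/cos(a), a)


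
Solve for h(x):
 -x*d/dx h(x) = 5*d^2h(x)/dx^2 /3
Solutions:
 h(x) = C1 + C2*erf(sqrt(30)*x/10)


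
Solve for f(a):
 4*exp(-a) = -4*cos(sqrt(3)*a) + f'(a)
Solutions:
 f(a) = C1 + 4*sqrt(3)*sin(sqrt(3)*a)/3 - 4*exp(-a)


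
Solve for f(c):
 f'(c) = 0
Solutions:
 f(c) = C1


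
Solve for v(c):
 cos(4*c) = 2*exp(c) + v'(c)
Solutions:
 v(c) = C1 - 2*exp(c) + sin(4*c)/4


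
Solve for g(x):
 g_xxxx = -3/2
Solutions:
 g(x) = C1 + C2*x + C3*x^2 + C4*x^3 - x^4/16


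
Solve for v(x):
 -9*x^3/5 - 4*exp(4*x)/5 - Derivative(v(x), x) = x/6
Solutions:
 v(x) = C1 - 9*x^4/20 - x^2/12 - exp(4*x)/5


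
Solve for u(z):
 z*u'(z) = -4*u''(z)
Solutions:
 u(z) = C1 + C2*erf(sqrt(2)*z/4)


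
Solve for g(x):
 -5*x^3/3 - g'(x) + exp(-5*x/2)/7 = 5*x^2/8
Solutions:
 g(x) = C1 - 5*x^4/12 - 5*x^3/24 - 2*exp(-5*x/2)/35


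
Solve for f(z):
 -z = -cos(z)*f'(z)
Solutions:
 f(z) = C1 + Integral(z/cos(z), z)


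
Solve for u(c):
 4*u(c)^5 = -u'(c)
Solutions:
 u(c) = -I*(1/(C1 + 16*c))^(1/4)
 u(c) = I*(1/(C1 + 16*c))^(1/4)
 u(c) = -(1/(C1 + 16*c))^(1/4)
 u(c) = (1/(C1 + 16*c))^(1/4)


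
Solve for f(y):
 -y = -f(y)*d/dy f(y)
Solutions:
 f(y) = -sqrt(C1 + y^2)
 f(y) = sqrt(C1 + y^2)


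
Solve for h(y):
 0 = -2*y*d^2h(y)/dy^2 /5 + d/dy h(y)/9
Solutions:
 h(y) = C1 + C2*y^(23/18)


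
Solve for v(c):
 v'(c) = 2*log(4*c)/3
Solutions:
 v(c) = C1 + 2*c*log(c)/3 - 2*c/3 + 4*c*log(2)/3


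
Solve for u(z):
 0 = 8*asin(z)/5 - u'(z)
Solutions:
 u(z) = C1 + 8*z*asin(z)/5 + 8*sqrt(1 - z^2)/5


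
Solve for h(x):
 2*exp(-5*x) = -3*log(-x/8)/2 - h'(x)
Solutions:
 h(x) = C1 - 3*x*log(-x)/2 + 3*x*(1 + 3*log(2))/2 + 2*exp(-5*x)/5


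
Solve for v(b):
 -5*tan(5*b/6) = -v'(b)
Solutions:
 v(b) = C1 - 6*log(cos(5*b/6))


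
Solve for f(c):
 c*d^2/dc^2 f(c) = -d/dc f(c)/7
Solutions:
 f(c) = C1 + C2*c^(6/7)


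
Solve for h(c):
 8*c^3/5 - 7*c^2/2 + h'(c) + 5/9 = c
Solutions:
 h(c) = C1 - 2*c^4/5 + 7*c^3/6 + c^2/2 - 5*c/9


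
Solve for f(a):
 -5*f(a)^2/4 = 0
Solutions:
 f(a) = 0


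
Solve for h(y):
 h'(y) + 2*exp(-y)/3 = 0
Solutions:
 h(y) = C1 + 2*exp(-y)/3


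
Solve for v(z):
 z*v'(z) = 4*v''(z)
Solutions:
 v(z) = C1 + C2*erfi(sqrt(2)*z/4)


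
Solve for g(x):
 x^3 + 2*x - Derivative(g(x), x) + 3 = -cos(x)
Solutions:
 g(x) = C1 + x^4/4 + x^2 + 3*x + sin(x)


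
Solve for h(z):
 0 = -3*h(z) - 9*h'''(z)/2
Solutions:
 h(z) = C3*exp(-2^(1/3)*3^(2/3)*z/3) + (C1*sin(2^(1/3)*3^(1/6)*z/2) + C2*cos(2^(1/3)*3^(1/6)*z/2))*exp(2^(1/3)*3^(2/3)*z/6)


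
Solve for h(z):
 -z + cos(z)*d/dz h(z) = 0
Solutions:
 h(z) = C1 + Integral(z/cos(z), z)


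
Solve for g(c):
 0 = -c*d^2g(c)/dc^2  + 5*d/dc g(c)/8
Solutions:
 g(c) = C1 + C2*c^(13/8)


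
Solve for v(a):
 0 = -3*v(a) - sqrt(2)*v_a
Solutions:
 v(a) = C1*exp(-3*sqrt(2)*a/2)


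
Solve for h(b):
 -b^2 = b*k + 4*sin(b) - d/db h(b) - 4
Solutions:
 h(b) = C1 + b^3/3 + b^2*k/2 - 4*b - 4*cos(b)


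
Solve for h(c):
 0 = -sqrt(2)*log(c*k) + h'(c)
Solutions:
 h(c) = C1 + sqrt(2)*c*log(c*k) - sqrt(2)*c


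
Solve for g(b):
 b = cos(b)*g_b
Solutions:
 g(b) = C1 + Integral(b/cos(b), b)


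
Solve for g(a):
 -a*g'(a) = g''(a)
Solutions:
 g(a) = C1 + C2*erf(sqrt(2)*a/2)


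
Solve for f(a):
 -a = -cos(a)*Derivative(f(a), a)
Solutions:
 f(a) = C1 + Integral(a/cos(a), a)


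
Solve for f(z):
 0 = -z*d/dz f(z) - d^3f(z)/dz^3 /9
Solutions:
 f(z) = C1 + Integral(C2*airyai(-3^(2/3)*z) + C3*airybi(-3^(2/3)*z), z)


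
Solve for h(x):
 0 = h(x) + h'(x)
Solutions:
 h(x) = C1*exp(-x)


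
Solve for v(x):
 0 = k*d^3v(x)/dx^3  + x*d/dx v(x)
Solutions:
 v(x) = C1 + Integral(C2*airyai(x*(-1/k)^(1/3)) + C3*airybi(x*(-1/k)^(1/3)), x)


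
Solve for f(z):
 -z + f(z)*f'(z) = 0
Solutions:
 f(z) = -sqrt(C1 + z^2)
 f(z) = sqrt(C1 + z^2)


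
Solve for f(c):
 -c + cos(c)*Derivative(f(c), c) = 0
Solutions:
 f(c) = C1 + Integral(c/cos(c), c)


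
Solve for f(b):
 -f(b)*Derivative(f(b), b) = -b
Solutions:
 f(b) = -sqrt(C1 + b^2)
 f(b) = sqrt(C1 + b^2)


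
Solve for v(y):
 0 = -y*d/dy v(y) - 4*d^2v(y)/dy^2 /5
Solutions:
 v(y) = C1 + C2*erf(sqrt(10)*y/4)


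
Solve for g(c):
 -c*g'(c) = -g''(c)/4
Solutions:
 g(c) = C1 + C2*erfi(sqrt(2)*c)


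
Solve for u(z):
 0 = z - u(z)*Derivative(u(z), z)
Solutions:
 u(z) = -sqrt(C1 + z^2)
 u(z) = sqrt(C1 + z^2)


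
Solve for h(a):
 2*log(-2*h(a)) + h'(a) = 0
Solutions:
 Integral(1/(log(-_y) + log(2)), (_y, h(a)))/2 = C1 - a


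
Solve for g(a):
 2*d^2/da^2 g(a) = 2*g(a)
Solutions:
 g(a) = C1*exp(-a) + C2*exp(a)


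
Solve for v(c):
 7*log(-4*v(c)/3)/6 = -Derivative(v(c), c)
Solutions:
 6*Integral(1/(log(-_y) - log(3) + 2*log(2)), (_y, v(c)))/7 = C1 - c


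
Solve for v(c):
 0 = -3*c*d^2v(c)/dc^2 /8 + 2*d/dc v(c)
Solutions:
 v(c) = C1 + C2*c^(19/3)


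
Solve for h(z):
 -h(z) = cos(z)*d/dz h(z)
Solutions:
 h(z) = C1*sqrt(sin(z) - 1)/sqrt(sin(z) + 1)


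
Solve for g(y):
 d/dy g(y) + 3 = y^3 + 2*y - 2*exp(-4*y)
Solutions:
 g(y) = C1 + y^4/4 + y^2 - 3*y + exp(-4*y)/2


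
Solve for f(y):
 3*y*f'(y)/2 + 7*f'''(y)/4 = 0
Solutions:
 f(y) = C1 + Integral(C2*airyai(-6^(1/3)*7^(2/3)*y/7) + C3*airybi(-6^(1/3)*7^(2/3)*y/7), y)


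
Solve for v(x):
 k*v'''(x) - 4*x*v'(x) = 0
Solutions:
 v(x) = C1 + Integral(C2*airyai(2^(2/3)*x*(1/k)^(1/3)) + C3*airybi(2^(2/3)*x*(1/k)^(1/3)), x)


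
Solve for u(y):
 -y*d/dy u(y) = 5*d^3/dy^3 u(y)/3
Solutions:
 u(y) = C1 + Integral(C2*airyai(-3^(1/3)*5^(2/3)*y/5) + C3*airybi(-3^(1/3)*5^(2/3)*y/5), y)


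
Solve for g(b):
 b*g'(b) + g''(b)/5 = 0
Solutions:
 g(b) = C1 + C2*erf(sqrt(10)*b/2)


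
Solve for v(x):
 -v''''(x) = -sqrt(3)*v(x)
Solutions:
 v(x) = C1*exp(-3^(1/8)*x) + C2*exp(3^(1/8)*x) + C3*sin(3^(1/8)*x) + C4*cos(3^(1/8)*x)


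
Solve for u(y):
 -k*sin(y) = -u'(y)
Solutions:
 u(y) = C1 - k*cos(y)


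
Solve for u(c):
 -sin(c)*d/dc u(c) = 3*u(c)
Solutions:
 u(c) = C1*(cos(c) + 1)^(3/2)/(cos(c) - 1)^(3/2)


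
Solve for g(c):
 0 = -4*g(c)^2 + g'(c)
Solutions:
 g(c) = -1/(C1 + 4*c)


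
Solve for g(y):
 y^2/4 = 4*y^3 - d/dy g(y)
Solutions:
 g(y) = C1 + y^4 - y^3/12


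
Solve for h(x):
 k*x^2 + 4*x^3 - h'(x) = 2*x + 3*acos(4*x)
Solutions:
 h(x) = C1 + k*x^3/3 + x^4 - x^2 - 3*x*acos(4*x) + 3*sqrt(1 - 16*x^2)/4


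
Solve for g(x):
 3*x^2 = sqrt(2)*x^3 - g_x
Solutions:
 g(x) = C1 + sqrt(2)*x^4/4 - x^3


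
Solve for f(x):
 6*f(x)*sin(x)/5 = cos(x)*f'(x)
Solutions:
 f(x) = C1/cos(x)^(6/5)


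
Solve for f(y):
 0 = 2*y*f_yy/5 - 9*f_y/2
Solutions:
 f(y) = C1 + C2*y^(49/4)


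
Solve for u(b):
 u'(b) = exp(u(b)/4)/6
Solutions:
 u(b) = 4*log(-1/(C1 + b)) + 4*log(24)


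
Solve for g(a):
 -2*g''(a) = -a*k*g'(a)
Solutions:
 g(a) = Piecewise((-sqrt(pi)*C1*erf(a*sqrt(-k)/2)/sqrt(-k) - C2, (k > 0) | (k < 0)), (-C1*a - C2, True))


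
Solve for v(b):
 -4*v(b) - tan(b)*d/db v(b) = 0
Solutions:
 v(b) = C1/sin(b)^4


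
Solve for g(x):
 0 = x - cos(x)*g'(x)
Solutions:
 g(x) = C1 + Integral(x/cos(x), x)


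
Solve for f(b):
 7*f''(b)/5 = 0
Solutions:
 f(b) = C1 + C2*b


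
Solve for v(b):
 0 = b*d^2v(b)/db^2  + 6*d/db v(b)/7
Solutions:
 v(b) = C1 + C2*b^(1/7)


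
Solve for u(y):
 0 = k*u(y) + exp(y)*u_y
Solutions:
 u(y) = C1*exp(k*exp(-y))


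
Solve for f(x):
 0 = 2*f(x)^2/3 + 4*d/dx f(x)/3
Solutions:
 f(x) = 2/(C1 + x)


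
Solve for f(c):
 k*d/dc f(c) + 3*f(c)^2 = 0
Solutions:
 f(c) = k/(C1*k + 3*c)


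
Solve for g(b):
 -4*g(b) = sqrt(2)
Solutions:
 g(b) = -sqrt(2)/4


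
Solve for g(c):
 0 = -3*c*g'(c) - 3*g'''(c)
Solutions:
 g(c) = C1 + Integral(C2*airyai(-c) + C3*airybi(-c), c)


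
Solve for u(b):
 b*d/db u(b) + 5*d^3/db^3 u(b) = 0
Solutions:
 u(b) = C1 + Integral(C2*airyai(-5^(2/3)*b/5) + C3*airybi(-5^(2/3)*b/5), b)


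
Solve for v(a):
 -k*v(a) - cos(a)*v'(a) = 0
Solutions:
 v(a) = C1*exp(k*(log(sin(a) - 1) - log(sin(a) + 1))/2)


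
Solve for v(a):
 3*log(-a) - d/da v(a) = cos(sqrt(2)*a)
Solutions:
 v(a) = C1 + 3*a*log(-a) - 3*a - sqrt(2)*sin(sqrt(2)*a)/2


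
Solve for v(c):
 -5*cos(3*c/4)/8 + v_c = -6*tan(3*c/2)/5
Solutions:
 v(c) = C1 + 4*log(cos(3*c/2))/5 + 5*sin(3*c/4)/6


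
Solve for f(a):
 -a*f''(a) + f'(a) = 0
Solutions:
 f(a) = C1 + C2*a^2


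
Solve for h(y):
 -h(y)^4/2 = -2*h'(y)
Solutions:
 h(y) = 2^(2/3)*(-1/(C1 + 3*y))^(1/3)
 h(y) = (-1/(C1 + y))^(1/3)*(-6^(2/3) - 3*2^(2/3)*3^(1/6)*I)/6
 h(y) = (-1/(C1 + y))^(1/3)*(-6^(2/3) + 3*2^(2/3)*3^(1/6)*I)/6


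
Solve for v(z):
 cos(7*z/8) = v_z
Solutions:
 v(z) = C1 + 8*sin(7*z/8)/7


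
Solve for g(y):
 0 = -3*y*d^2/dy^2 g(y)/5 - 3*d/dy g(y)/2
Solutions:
 g(y) = C1 + C2/y^(3/2)


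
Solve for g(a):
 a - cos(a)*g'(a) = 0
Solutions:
 g(a) = C1 + Integral(a/cos(a), a)


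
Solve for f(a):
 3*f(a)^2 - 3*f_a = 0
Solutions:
 f(a) = -1/(C1 + a)


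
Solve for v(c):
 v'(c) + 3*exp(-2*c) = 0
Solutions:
 v(c) = C1 + 3*exp(-2*c)/2


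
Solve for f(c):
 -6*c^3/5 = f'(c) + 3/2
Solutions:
 f(c) = C1 - 3*c^4/10 - 3*c/2


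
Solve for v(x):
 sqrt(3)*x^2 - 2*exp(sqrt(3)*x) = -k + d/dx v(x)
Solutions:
 v(x) = C1 + k*x + sqrt(3)*x^3/3 - 2*sqrt(3)*exp(sqrt(3)*x)/3


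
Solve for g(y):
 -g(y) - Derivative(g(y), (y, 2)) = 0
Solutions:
 g(y) = C1*sin(y) + C2*cos(y)


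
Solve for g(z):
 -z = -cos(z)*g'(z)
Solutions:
 g(z) = C1 + Integral(z/cos(z), z)


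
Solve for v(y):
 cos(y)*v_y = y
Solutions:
 v(y) = C1 + Integral(y/cos(y), y)


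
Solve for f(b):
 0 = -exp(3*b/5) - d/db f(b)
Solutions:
 f(b) = C1 - 5*exp(3*b/5)/3


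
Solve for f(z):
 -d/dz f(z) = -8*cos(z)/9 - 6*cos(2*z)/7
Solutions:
 f(z) = C1 + 8*sin(z)/9 + 3*sin(2*z)/7


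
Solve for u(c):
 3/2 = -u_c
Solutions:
 u(c) = C1 - 3*c/2


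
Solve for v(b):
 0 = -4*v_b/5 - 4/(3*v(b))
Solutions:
 v(b) = -sqrt(C1 - 30*b)/3
 v(b) = sqrt(C1 - 30*b)/3


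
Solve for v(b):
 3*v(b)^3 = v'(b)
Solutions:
 v(b) = -sqrt(2)*sqrt(-1/(C1 + 3*b))/2
 v(b) = sqrt(2)*sqrt(-1/(C1 + 3*b))/2


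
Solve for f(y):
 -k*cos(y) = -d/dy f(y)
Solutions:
 f(y) = C1 + k*sin(y)


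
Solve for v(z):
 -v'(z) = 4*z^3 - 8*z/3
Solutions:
 v(z) = C1 - z^4 + 4*z^2/3


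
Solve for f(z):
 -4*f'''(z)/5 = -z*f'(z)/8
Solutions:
 f(z) = C1 + Integral(C2*airyai(10^(1/3)*z/4) + C3*airybi(10^(1/3)*z/4), z)


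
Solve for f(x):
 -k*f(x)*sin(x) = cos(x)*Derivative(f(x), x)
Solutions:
 f(x) = C1*exp(k*log(cos(x)))


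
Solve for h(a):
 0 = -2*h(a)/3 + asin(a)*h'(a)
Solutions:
 h(a) = C1*exp(2*Integral(1/asin(a), a)/3)


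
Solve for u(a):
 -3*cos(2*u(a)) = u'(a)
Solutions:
 u(a) = -asin((C1 + exp(12*a))/(C1 - exp(12*a)))/2 + pi/2
 u(a) = asin((C1 + exp(12*a))/(C1 - exp(12*a)))/2


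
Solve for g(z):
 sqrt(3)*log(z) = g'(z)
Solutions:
 g(z) = C1 + sqrt(3)*z*log(z) - sqrt(3)*z


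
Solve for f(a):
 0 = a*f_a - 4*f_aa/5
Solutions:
 f(a) = C1 + C2*erfi(sqrt(10)*a/4)


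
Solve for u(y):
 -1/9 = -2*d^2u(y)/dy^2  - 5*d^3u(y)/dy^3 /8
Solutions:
 u(y) = C1 + C2*y + C3*exp(-16*y/5) + y^2/36


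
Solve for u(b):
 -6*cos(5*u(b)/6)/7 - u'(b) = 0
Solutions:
 6*b/7 - 3*log(sin(5*u(b)/6) - 1)/5 + 3*log(sin(5*u(b)/6) + 1)/5 = C1


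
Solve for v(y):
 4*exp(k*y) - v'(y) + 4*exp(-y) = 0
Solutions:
 v(y) = C1 - 4*exp(-y) + 4*exp(k*y)/k


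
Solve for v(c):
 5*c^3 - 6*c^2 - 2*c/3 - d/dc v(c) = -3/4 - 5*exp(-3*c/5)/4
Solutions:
 v(c) = C1 + 5*c^4/4 - 2*c^3 - c^2/3 + 3*c/4 - 25*exp(-3*c/5)/12


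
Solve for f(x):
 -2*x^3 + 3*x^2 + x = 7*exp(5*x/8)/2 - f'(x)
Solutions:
 f(x) = C1 + x^4/2 - x^3 - x^2/2 + 28*exp(5*x/8)/5


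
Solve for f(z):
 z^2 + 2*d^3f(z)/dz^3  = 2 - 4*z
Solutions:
 f(z) = C1 + C2*z + C3*z^2 - z^5/120 - z^4/12 + z^3/6


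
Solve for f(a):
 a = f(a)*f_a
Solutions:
 f(a) = -sqrt(C1 + a^2)
 f(a) = sqrt(C1 + a^2)


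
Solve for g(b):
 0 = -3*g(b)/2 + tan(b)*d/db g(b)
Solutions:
 g(b) = C1*sin(b)^(3/2)


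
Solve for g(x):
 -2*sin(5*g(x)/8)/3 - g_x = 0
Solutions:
 2*x/3 + 4*log(cos(5*g(x)/8) - 1)/5 - 4*log(cos(5*g(x)/8) + 1)/5 = C1


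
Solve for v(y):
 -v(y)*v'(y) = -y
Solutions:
 v(y) = -sqrt(C1 + y^2)
 v(y) = sqrt(C1 + y^2)


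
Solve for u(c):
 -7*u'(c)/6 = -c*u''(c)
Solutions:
 u(c) = C1 + C2*c^(13/6)


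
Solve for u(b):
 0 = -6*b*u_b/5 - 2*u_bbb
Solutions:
 u(b) = C1 + Integral(C2*airyai(-3^(1/3)*5^(2/3)*b/5) + C3*airybi(-3^(1/3)*5^(2/3)*b/5), b)


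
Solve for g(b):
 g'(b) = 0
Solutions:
 g(b) = C1


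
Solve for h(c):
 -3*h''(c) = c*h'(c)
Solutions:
 h(c) = C1 + C2*erf(sqrt(6)*c/6)


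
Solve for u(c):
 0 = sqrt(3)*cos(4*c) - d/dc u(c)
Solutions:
 u(c) = C1 + sqrt(3)*sin(4*c)/4


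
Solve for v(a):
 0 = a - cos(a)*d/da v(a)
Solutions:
 v(a) = C1 + Integral(a/cos(a), a)


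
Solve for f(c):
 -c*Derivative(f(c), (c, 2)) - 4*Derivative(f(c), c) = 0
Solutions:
 f(c) = C1 + C2/c^3


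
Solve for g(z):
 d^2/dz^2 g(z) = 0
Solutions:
 g(z) = C1 + C2*z


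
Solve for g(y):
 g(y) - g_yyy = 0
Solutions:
 g(y) = C3*exp(y) + (C1*sin(sqrt(3)*y/2) + C2*cos(sqrt(3)*y/2))*exp(-y/2)


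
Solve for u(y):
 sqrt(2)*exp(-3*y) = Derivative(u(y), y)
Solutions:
 u(y) = C1 - sqrt(2)*exp(-3*y)/3


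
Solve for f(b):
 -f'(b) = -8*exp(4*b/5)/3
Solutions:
 f(b) = C1 + 10*exp(4*b/5)/3


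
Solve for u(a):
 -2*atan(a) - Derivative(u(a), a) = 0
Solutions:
 u(a) = C1 - 2*a*atan(a) + log(a^2 + 1)
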